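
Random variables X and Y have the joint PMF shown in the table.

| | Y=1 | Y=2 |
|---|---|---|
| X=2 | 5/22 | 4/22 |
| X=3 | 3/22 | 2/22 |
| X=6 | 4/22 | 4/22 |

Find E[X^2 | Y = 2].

89/5

P(Y = 2) = 5/11.
Σ X^2·P over the event = 4·(4/22) + 9·(2/22) + 36·(4/22) = 89/11.
E[X^2 | Y = 2] = (89/11) / (5/11) = 89/5.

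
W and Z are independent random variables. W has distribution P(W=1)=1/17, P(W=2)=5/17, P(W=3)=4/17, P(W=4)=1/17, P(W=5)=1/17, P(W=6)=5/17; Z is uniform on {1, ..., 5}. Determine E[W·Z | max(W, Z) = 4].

P(max(W, Z) = 4) = 14/85.
Summing WZ·P(x,y) over outcomes with max(W, Z) = 4 gives 132/85.
E[W·Z | max(W, Z) = 4] = (132/85) / (14/85) = 66/7.

66/7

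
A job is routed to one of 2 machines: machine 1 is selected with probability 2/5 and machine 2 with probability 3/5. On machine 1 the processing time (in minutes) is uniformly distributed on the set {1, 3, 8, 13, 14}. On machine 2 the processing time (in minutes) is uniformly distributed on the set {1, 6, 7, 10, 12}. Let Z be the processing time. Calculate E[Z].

E[Z | machine 1] = (1+3+8+13+14)/5 = 39/5.
E[Z | machine 2] = (1+6+7+10+12)/5 = 36/5.
By the law of total expectation,
E[Z] = (2/5)·(39/5) + (3/5)·(36/5) = 186/25.

186/25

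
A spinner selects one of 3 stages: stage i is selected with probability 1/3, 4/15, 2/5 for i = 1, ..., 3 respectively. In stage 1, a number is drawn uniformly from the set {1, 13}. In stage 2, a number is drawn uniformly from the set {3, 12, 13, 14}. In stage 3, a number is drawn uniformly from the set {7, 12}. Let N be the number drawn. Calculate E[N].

134/15

E[N | stage 1] = (1+13)/2 = 7.
E[N | stage 2] = (3+12+13+14)/4 = 21/2.
E[N | stage 3] = (7+12)/2 = 19/2.
E[N] = (1/3)·(7) + (4/15)·(21/2) + (2/5)·(19/2) = 134/15.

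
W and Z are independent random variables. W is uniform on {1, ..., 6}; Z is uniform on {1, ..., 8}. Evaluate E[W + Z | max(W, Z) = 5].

P(max(W, Z) = 5) = 3/16.
Summing (W+Z)·P(x,y) over outcomes with max(W, Z) = 5 gives 35/24.
E[W + Z | max(W, Z) = 5] = (35/24) / (3/16) = 70/9.

70/9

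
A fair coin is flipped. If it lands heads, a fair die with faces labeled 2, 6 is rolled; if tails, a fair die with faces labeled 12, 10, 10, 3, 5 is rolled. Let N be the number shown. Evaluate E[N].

E[N | heads] = (2+6)/2 = 4.
E[N | tails] = (12+10+10+3+5)/5 = 8.
E[N] = (1/2)·(4) + (1/2)·(8) = 6.

6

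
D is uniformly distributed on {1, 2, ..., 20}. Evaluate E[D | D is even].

11

Given D is even, D is equally likely to be any of {2, 4, 6, 8, 10, 12, 14, 16, 18, 20}.
E[D | D is even] = (2 + 4 + 6 + 8 + 10 + 12 + 14 + 16 + 18 + 20) / 10 = 11.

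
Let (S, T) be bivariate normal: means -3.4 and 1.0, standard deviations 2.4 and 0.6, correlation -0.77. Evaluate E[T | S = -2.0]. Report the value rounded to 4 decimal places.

For a bivariate normal, E[T | S=x] = μ_T + ρ·(σ_T/σ_S)·(x − μ_S).
E[T | S=-2.0] = 1.0 + (-0.77)·(0.6/2.4)·(-2.0 − (-3.4)) = 1.0 + (-0.1925)·(1.4) = 0.7305.

0.7305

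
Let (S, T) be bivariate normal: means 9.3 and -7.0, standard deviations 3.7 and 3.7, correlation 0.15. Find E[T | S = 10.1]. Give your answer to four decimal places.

-6.8800

The regression of T on S has slope ρ·σ_T/σ_S and passes through (μ_S, μ_T).
E[T | S=10.1] = -7.0 + (0.15)·(3.7/3.7)·(10.1 − (9.3)) = -7.0 + (0.15)·(0.8) = -6.8800.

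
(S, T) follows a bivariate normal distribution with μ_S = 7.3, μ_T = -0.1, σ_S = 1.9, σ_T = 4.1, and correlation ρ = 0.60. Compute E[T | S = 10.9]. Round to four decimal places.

E[T | S=x] = μ_T + ρ(σ_T/σ_S)(x − μ_S) for jointly normal variables.
E[T | S=10.9] = -0.1 + (0.60)·(4.1/1.9)·(10.9 − (7.3)) = -0.1 + (1.29474)·(3.6) = 4.5611.

4.5611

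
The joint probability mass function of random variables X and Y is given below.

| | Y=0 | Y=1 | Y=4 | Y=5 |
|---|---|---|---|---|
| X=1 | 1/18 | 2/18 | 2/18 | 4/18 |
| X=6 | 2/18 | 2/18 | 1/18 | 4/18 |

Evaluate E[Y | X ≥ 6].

P(X ≥ 6) = 1/2.
Σ Y·P over the event = 0·(2/18) + 1·(2/18) + 4·(1/18) + 5·(4/18) = 13/9.
E[Y | X ≥ 6] = (13/9) / (1/2) = 26/9.

26/9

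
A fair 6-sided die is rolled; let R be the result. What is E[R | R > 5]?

Given R > 5, R is equally likely to be any of {6}.
E[R | R > 5] = (6) / 1 = 6.

6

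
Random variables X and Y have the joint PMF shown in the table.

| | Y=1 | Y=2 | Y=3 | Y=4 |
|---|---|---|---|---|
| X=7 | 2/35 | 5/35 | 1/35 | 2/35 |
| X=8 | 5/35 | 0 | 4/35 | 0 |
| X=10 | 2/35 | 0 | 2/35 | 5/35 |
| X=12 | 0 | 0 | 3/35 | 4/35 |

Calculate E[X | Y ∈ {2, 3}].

P(Y ∈ {2, 3}) = 3/7.
Σ X·P over the event = 7·(5/35) + 7·(1/35) + 8·(4/35) + 10·(2/35) + 12·(3/35) = 26/7.
E[X | Y ∈ {2, 3}] = (26/7) / (3/7) = 26/3.

26/3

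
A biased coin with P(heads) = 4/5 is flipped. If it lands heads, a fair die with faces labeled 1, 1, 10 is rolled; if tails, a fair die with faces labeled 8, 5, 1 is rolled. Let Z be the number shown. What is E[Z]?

E[Z | heads] = (1+1+10)/3 = 4.
E[Z | tails] = (8+5+1)/3 = 14/3.
By the law of total expectation,
E[Z] = (4/5)·(4) + (1/5)·(14/3) = 62/15.

62/15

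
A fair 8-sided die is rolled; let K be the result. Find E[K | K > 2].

11/2

Given K > 2, K is equally likely to be any of {3, 4, 5, 6, 7, 8}.
E[K | K > 2] = (3 + 4 + 5 + 6 + 7 + 8) / 6 = 11/2.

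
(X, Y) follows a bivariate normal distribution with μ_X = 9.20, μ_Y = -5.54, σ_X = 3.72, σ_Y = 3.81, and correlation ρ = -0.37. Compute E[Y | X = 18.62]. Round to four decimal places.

-9.1097

E[Y | X=x] = μ_Y + ρ(σ_Y/σ_X)(x − μ_X) for jointly normal variables.
E[Y | X=18.62] = -5.54 + (-0.37)·(3.81/3.72)·(18.62 − (9.20)) = -5.54 + (-0.37895)·(9.42) = -9.1097.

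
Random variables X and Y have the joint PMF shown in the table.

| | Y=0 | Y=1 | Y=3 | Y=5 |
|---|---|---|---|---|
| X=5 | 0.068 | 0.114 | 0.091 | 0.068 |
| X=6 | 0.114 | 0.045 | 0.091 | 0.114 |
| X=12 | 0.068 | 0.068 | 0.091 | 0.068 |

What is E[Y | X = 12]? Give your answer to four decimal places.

2.3085

P(X = 12) = 0.295.
Σ Y·P over the event = 0·(0.068) + 1·(0.068) + 3·(0.091) + 5·(0.068) = 0.681.
E[Y | X = 12] = (0.681) / (0.295) = 2.3085.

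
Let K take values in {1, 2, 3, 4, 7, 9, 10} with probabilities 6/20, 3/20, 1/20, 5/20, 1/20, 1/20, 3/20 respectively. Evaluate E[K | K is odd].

25/9

P(K is odd) = 9/20.
Σ over the event: 1·3/10 + 3·1/20 + 7·1/20 + 9·1/20 = 5/4.
E[K | K is odd] = (5/4) / (9/20) = 25/9.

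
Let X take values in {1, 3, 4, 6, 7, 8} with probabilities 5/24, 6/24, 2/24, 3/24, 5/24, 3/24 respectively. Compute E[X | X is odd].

P(X is odd) = 2/3.
Σ over the event: 1·5/24 + 3·1/4 + 7·5/24 = 29/12.
E[X | X is odd] = (29/12) / (2/3) = 29/8.

29/8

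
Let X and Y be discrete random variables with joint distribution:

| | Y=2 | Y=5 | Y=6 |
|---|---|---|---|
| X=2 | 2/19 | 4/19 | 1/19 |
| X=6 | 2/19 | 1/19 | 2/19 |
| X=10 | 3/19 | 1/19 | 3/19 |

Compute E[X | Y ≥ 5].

17/3

P(Y ≥ 5) = 12/19.
Σ X·P over the event = 2·(4/19) + 2·(1/19) + 6·(1/19) + 6·(2/19) + 10·(1/19) + 10·(3/19) = 68/19.
E[X | Y ≥ 5] = (68/19) / (12/19) = 17/3.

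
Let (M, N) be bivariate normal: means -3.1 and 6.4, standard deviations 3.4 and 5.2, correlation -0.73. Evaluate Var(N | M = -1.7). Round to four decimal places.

12.6304

For a bivariate normal, Var(N | M=x) = σ_N²(1 − ρ²).
Var(N | M=-1.7) = (5.2)²·(1 − (-0.73)²) = 27.04·0.4671 = 12.6304.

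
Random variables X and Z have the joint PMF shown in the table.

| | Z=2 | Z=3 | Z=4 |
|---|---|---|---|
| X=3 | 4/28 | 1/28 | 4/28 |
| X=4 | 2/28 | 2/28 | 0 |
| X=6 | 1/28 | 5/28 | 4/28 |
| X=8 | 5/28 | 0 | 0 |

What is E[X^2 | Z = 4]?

P(Z = 4) = 2/7.
Summing X^2·P(X=x,Z=y) over the conditioning event gives 45/7.
E[X^2 | Z = 4] = (45/7) / (2/7) = 45/2.

45/2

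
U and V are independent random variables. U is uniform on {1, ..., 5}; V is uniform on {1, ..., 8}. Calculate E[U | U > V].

4

P(U > V) = 1/4.
Summing U·P(x,y) over outcomes with U > V gives 1.
E[U | U > V] = (1) / (1/4) = 4.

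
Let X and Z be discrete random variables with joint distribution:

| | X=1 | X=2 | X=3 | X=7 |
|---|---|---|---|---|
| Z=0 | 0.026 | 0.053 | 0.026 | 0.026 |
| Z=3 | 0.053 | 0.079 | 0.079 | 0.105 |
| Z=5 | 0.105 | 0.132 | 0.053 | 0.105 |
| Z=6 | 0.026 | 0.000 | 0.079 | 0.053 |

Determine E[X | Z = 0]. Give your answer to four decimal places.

2.9924

P(Z = 0) = 0.131.
Σ X·P over the event = 1·(0.026) + 2·(0.053) + 3·(0.026) + 7·(0.026) = 0.392.
E[X | Z = 0] = (0.392) / (0.131) = 2.9924.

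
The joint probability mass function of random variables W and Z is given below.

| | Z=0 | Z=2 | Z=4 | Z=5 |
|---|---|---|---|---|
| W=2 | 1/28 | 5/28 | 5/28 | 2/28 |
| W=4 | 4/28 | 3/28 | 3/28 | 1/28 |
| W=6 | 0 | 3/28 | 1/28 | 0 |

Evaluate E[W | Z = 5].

8/3

P(Z = 5) = 3/28.
Σ W·P over the event = 2·(2/28) + 4·(1/28) = 2/7.
E[W | Z = 5] = (2/7) / (3/28) = 8/3.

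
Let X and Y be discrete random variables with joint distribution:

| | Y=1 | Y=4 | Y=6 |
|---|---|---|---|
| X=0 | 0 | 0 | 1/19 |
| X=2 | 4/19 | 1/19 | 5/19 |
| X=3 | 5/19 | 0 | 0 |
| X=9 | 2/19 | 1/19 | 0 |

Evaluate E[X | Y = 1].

P(Y = 1) = 11/19.
Summing X·P(X=x,Y=y) over the conditioning event gives 41/19.
E[X | Y = 1] = (41/19) / (11/19) = 41/11.

41/11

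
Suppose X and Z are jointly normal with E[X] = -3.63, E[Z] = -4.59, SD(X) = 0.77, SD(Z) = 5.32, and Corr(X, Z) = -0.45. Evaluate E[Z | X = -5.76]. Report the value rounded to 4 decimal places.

E[Z | X=x] = μ_Z + ρ(σ_Z/σ_X)(x − μ_X) for jointly normal variables.
E[Z | X=-5.76] = -4.59 + (-0.45)·(5.32/0.77)·(-5.76 − (-3.63)) = -4.59 + (-3.1091)·(-2.13) = 2.0324.

2.0324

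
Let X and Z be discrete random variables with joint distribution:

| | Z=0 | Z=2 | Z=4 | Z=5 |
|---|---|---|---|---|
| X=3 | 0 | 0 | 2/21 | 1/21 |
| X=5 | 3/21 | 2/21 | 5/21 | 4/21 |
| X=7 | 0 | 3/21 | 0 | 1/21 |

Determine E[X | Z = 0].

5

P(Z = 0) = 1/7.
Σ X·P over the event = 5·(3/21) = 5/7.
E[X | Z = 0] = (5/7) / (1/7) = 5.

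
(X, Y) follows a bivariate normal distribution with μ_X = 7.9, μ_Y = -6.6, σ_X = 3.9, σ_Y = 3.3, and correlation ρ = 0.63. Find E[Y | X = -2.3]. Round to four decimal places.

-12.0374

For a bivariate normal, E[Y | X=x] = μ_Y + ρ·(σ_Y/σ_X)·(x − μ_X).
E[Y | X=-2.3] = -6.6 + (0.63)·(3.3/3.9)·(-2.3 − (7.9)) = -6.6 + (0.53308)·(-10.2) = -12.0374.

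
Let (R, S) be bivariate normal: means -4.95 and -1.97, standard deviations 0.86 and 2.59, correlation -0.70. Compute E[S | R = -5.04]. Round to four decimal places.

-1.7803

E[S | R=x] = μ_S + ρ(σ_S/σ_R)(x − μ_R) for jointly normal variables.
E[S | R=-5.04] = -1.97 + (-0.70)·(2.59/0.86)·(-5.04 − (-4.95)) = -1.97 + (-2.1081)·(-0.09) = -1.7803.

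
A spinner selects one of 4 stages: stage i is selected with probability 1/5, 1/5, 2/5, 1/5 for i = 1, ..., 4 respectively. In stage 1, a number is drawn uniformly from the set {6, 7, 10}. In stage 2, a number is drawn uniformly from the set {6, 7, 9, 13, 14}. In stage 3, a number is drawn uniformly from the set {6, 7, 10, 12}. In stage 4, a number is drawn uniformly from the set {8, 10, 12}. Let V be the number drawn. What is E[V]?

E[V | stage 1] = (6+7+10)/3 = 23/3.
E[V | stage 2] = (6+7+9+13+14)/5 = 49/5.
E[V | stage 3] = (6+7+10+12)/4 = 35/4.
E[V | stage 4] = (8+10+12)/3 = 10.
By the law of total expectation,
E[V] = (1/5)·(23/3) + (1/5)·(49/5) + (2/5)·(35/4) + (1/5)·(10) = 1349/150.

1349/150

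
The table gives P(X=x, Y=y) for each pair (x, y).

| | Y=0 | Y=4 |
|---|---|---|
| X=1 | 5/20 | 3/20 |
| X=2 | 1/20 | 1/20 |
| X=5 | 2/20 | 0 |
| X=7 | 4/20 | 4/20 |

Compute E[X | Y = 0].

P(Y = 0) = 3/5.
Σ X·P over the event = 1·(5/20) + 2·(1/20) + 5·(2/20) + 7·(4/20) = 9/4.
E[X | Y = 0] = (9/4) / (3/5) = 15/4.

15/4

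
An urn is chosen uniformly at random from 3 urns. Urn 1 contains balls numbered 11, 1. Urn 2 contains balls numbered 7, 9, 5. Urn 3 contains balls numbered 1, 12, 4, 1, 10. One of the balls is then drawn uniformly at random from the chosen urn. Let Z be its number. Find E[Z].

E[Z | urn 1] = (11+1)/2 = 6.
E[Z | urn 2] = (7+9+5)/3 = 7.
E[Z | urn 3] = (1+12+4+1+10)/5 = 28/5.
By the law of total expectation,
E[Z] = (1/3)·(6) + (1/3)·(7) + (1/3)·(28/5) = 31/5.

31/5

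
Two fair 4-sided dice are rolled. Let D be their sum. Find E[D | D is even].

P(D is even) = 1/2.
Σ over the event: 2·1/16 + 4·3/16 + 6·3/16 + 8·1/16 = 5/2.
E[D | D is even] = (5/2) / (1/2) = 5.

5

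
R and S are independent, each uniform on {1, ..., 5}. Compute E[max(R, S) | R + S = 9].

Outcomes with R + S = 9: (4,5), (5,4), each with probability 1/25.
E[max(R, S) | R + S = 9] = (5 + 5) / 2 = 5.

5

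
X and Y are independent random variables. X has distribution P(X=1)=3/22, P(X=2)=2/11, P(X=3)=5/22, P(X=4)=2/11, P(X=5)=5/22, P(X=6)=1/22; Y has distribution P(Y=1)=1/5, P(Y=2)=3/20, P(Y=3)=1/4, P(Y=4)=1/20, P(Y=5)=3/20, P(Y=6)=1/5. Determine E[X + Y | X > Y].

P(X > Y) = 9/22.
Summing (X+Y)·P(x,y) over outcomes with X > Y gives 221/88.
E[X + Y | X > Y] = (221/88) / (9/22) = 221/36.

221/36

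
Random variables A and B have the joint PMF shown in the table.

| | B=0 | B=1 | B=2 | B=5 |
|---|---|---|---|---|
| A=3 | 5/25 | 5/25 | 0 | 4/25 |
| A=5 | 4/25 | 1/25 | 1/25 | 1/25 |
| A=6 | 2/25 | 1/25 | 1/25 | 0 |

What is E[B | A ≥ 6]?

3/4

P(A ≥ 6) = 4/25.
Summing B·P(A=x,B=y) over the conditioning event gives 3/25.
E[B | A ≥ 6] = (3/25) / (4/25) = 3/4.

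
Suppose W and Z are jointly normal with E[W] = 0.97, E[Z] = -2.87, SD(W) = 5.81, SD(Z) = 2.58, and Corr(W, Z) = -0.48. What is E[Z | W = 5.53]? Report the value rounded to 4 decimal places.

-3.8420

For a bivariate normal, E[Z | W=x] = μ_Z + ρ·(σ_Z/σ_W)·(x − μ_W).
E[Z | W=5.53] = -2.87 + (-0.48)·(2.58/5.81)·(5.53 − (0.97)) = -2.87 + (-0.21315)·(4.56) = -3.8420.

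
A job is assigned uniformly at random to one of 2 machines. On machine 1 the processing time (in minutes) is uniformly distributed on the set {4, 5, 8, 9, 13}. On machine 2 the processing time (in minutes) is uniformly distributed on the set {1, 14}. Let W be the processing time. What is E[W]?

E[W | machine 1] = (4+5+8+9+13)/5 = 39/5.
E[W | machine 2] = (1+14)/2 = 15/2.
By the law of total expectation,
E[W] = (1/2)·(39/5) + (1/2)·(15/2) = 153/20.

153/20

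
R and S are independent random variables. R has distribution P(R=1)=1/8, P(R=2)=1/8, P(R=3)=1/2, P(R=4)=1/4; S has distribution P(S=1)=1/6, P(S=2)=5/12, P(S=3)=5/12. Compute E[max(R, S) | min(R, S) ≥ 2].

P(min(R, S) ≥ 2) = 35/48.
Summing max(R,S)·P(x,y) over outcomes with min(R, S) ≥ 2 gives 75/32.
E[max(R, S) | min(R, S) ≥ 2] = (75/32) / (35/48) = 45/14.

45/14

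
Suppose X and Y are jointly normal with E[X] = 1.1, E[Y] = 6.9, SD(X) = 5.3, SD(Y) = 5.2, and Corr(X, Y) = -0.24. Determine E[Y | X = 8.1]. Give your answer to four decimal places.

For a bivariate normal, E[Y | X=x] = μ_Y + ρ·(σ_Y/σ_X)·(x − μ_X).
E[Y | X=8.1] = 6.9 + (-0.24)·(5.2/5.3)·(8.1 − (1.1)) = 6.9 + (-0.23547)·(7) = 5.2517.

5.2517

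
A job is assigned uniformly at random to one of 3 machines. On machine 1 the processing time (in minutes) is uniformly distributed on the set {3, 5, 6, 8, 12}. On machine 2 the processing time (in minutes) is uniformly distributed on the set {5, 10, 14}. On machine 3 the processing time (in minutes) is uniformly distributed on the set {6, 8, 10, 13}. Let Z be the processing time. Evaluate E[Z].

1543/180

E[Z | machine 1] = (3+5+6+8+12)/5 = 34/5.
E[Z | machine 2] = (5+10+14)/3 = 29/3.
E[Z | machine 3] = (6+8+10+13)/4 = 37/4.
E[Z] = (1/3)·(34/5) + (1/3)·(29/3) + (1/3)·(37/4) = 1543/180.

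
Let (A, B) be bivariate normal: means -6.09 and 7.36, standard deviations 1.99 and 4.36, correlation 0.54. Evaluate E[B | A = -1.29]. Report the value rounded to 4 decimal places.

13.0390

E[B | A=x] = μ_B + ρ(σ_B/σ_A)(x − μ_A) for jointly normal variables.
E[B | A=-1.29] = 7.36 + (0.54)·(4.36/1.99)·(-1.29 − (-6.09)) = 7.36 + (1.18312)·(4.8) = 13.0390.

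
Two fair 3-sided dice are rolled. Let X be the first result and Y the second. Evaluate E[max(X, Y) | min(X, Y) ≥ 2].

11/4

Outcomes with min(X, Y) ≥ 2: (2,2), (2,3), (3,2), (3,3), each with probability 1/9.
E[max(X, Y) | min(X, Y) ≥ 2] = (2 + 3 + 3 + 3) / 4 = 11/4.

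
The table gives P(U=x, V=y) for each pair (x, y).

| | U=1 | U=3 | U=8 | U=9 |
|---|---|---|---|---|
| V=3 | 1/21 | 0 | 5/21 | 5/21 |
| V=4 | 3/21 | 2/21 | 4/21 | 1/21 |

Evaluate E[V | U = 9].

P(U = 9) = 2/7.
Σ V·P over the event = 3·(5/21) + 4·(1/21) = 19/21.
E[V | U = 9] = (19/21) / (2/7) = 19/6.

19/6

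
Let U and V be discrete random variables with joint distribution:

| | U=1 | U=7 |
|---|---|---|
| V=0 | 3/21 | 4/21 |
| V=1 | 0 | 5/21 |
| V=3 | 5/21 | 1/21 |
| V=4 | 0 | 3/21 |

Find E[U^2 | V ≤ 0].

P(V ≤ 0) = 1/3.
Σ U^2·P over the event = 1·(3/21) + 49·(4/21) = 199/21.
E[U^2 | V ≤ 0] = (199/21) / (1/3) = 199/7.

199/7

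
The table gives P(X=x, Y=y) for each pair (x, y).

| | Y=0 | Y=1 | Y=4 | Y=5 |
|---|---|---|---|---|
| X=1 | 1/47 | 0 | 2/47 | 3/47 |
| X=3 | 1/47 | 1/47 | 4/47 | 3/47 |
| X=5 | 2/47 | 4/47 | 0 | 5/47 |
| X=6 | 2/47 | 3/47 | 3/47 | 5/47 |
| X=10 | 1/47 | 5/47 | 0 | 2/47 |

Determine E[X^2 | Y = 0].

P(Y = 0) = 7/47.
Σ X^2·P over the event = 1·(1/47) + 9·(1/47) + 25·(2/47) + 36·(2/47) + 100·(1/47) = 232/47.
E[X^2 | Y = 0] = (232/47) / (7/47) = 232/7.

232/7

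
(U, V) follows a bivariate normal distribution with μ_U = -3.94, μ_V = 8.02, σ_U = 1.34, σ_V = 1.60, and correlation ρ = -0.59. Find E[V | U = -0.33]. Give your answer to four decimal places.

5.4768

For a bivariate normal, E[V | U=x] = μ_V + ρ·(σ_V/σ_U)·(x − μ_U).
E[V | U=-0.33] = 8.02 + (-0.59)·(1.60/1.34)·(-0.33 − (-3.94)) = 8.02 + (-0.70448)·(3.61) = 5.4768.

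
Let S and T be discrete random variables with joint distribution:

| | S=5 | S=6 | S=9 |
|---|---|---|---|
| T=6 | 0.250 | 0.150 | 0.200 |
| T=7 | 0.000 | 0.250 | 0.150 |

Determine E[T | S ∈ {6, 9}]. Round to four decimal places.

6.5333

P(S ∈ {6, 9}) = 0.750.
Σ T·P over the event = 6·(0.150) + 7·(0.250) + 6·(0.200) + 7·(0.150) = 4.900.
E[T | S ∈ {6, 9}] = (4.900) / (0.750) = 6.5333.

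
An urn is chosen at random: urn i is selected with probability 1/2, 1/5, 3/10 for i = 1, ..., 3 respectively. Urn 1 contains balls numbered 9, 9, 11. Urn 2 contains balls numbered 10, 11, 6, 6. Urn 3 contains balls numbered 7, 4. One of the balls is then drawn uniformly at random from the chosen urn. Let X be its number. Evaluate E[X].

E[X | urn 1] = (9+9+11)/3 = 29/3.
E[X | urn 2] = (10+11+6+6)/4 = 33/4.
E[X | urn 3] = (7+4)/2 = 11/2.
By the law of total expectation,
E[X] = (1/2)·(29/3) + (1/5)·(33/4) + (3/10)·(11/2) = 122/15.

122/15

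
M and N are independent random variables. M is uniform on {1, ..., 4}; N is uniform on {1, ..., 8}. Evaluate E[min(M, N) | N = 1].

Outcomes with N = 1: (1,1), (2,1), (3,1), (4,1), each with probability 1/32.
E[min(M, N) | N = 1] = (1 + 1 + 1 + 1) / 4 = 1.

1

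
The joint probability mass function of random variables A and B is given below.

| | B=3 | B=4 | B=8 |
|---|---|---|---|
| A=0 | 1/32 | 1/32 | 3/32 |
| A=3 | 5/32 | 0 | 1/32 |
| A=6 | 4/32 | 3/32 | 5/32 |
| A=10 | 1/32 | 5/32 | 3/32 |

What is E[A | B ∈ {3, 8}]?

112/23

P(B ∈ {3, 8}) = 23/32.
Σ A·P over the event = 0·(1/32) + 0·(3/32) + 3·(5/32) + 3·(1/32) + 6·(4/32) + 6·(5/32) + 10·(1/32) + 10·(3/32) = 7/2.
E[A | B ∈ {3, 8}] = (7/2) / (23/32) = 112/23.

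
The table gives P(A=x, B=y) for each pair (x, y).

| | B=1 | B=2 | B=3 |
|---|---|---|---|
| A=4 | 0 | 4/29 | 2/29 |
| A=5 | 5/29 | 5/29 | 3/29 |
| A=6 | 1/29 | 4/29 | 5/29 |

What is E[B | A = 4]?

P(A = 4) = 6/29.
Σ B·P over the event = 2·(4/29) + 3·(2/29) = 14/29.
E[B | A = 4] = (14/29) / (6/29) = 7/3.

7/3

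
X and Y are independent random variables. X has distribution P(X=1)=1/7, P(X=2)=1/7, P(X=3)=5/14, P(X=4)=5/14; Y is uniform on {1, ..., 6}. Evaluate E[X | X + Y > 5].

P(X + Y > 5) = 55/84.
Summing X·P(x,y) over outcomes with X + Y > 5 gives 44/21.
E[X | X + Y > 5] = (44/21) / (55/84) = 16/5.

16/5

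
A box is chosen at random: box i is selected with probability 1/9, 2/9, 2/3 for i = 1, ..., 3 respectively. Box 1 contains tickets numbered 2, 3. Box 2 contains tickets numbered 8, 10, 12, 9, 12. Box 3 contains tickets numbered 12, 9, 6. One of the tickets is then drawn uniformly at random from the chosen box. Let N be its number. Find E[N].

769/90

E[N | box 1] = (2+3)/2 = 5/2.
E[N | box 2] = (8+10+12+9+12)/5 = 51/5.
E[N | box 3] = (12+9+6)/3 = 9.
E[N] = (1/9)·(5/2) + (2/9)·(51/5) + (2/3)·(9) = 769/90.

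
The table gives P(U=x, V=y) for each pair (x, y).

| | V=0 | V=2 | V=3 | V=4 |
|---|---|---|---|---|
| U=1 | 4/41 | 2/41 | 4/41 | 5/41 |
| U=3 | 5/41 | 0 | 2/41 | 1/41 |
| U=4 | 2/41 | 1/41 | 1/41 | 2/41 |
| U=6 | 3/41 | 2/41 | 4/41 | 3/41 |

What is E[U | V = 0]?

45/14

P(V = 0) = 14/41.
Summing U·P(U=x,V=y) over the conditioning event gives 45/41.
E[U | V = 0] = (45/41) / (14/41) = 45/14.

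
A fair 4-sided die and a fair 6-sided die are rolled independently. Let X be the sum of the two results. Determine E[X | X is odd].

6

P(X is odd) = 1/2.
Σ over the event: 3·1/12 + 5·1/6 + 7·1/6 + 9·1/12 = 3.
E[X | X is odd] = (3) / (1/2) = 6.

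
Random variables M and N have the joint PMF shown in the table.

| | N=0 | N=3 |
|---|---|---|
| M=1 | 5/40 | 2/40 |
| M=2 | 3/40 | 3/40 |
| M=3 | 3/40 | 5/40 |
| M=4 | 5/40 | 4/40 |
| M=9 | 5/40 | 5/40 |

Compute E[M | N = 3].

84/19

P(N = 3) = 19/40.
Σ M·P over the event = 1·(2/40) + 2·(3/40) + 3·(5/40) + 4·(4/40) + 9·(5/40) = 21/10.
E[M | N = 3] = (21/10) / (19/40) = 84/19.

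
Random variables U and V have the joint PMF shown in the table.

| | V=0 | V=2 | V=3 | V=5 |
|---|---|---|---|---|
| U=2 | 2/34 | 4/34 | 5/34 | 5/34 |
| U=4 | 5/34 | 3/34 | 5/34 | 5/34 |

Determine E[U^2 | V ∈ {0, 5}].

188/17

P(V ∈ {0, 5}) = 1/2.
Σ U^2·P over the event = 4·(2/34) + 4·(5/34) + 16·(5/34) + 16·(5/34) = 94/17.
E[U^2 | V ∈ {0, 5}] = (94/17) / (1/2) = 188/17.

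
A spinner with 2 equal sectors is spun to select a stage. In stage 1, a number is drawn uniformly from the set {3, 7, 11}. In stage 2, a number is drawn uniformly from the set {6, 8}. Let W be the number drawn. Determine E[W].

E[W | stage 1] = (3+7+11)/3 = 7.
E[W | stage 2] = (6+8)/2 = 7.
By the law of total expectation,
E[W] = (1/2)·(7) + (1/2)·(7) = 7.

7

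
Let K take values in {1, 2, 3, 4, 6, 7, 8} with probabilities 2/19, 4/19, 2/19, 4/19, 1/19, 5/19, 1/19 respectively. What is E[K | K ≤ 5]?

P(K ≤ 5) = 12/19.
Σ over the event: 1·2/19 + 2·4/19 + 3·2/19 + 4·4/19 = 32/19.
E[K | K ≤ 5] = (32/19) / (12/19) = 8/3.

8/3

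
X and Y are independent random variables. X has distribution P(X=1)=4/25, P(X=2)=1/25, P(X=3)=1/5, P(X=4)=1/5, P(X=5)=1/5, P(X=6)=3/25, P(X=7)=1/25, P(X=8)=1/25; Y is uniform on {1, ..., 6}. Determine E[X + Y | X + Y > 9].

P(X + Y > 9) = 11/50.
Summing (X+Y)·P(x,y) over outcomes with X + Y > 9 gives 12/5.
E[X + Y | X + Y > 9] = (12/5) / (11/50) = 120/11.

120/11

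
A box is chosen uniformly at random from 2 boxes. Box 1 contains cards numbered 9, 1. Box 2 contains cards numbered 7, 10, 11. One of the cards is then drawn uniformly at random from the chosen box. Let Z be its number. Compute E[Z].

43/6

E[Z | box 1] = (9+1)/2 = 5.
E[Z | box 2] = (7+10+11)/3 = 28/3.
By the law of total expectation,
E[Z] = (1/2)·(5) + (1/2)·(28/3) = 43/6.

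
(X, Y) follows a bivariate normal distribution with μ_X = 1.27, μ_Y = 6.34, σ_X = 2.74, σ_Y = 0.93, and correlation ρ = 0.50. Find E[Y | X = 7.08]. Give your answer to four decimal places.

For a bivariate normal, E[Y | X=x] = μ_Y + ρ·(σ_Y/σ_X)·(x − μ_X).
E[Y | X=7.08] = 6.34 + (0.50)·(0.93/2.74)·(7.08 − (1.27)) = 6.34 + (0.16971)·(5.81) = 7.3260.

7.3260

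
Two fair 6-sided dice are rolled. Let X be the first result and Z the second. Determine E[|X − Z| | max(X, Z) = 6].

P(max(X, Z) = 6) = 11/36.
Summing |X−Z|·P(x,y) over outcomes with max(X, Z) = 6 gives 5/6.
E[|X − Z| | max(X, Z) = 6] = (5/6) / (11/36) = 30/11.

30/11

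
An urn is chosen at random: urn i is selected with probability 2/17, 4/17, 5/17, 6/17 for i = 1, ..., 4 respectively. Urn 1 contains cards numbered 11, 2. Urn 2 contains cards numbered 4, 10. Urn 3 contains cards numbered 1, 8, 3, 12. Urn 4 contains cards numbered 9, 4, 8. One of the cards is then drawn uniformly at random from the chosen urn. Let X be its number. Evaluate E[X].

E[X | urn 1] = (11+2)/2 = 13/2.
E[X | urn 2] = (4+10)/2 = 7.
E[X | urn 3] = (1+8+3+12)/4 = 6.
E[X | urn 4] = (9+4+8)/3 = 7.
By the law of total expectation,
E[X] = (2/17)·(13/2) + (4/17)·(7) + (5/17)·(6) + (6/17)·(7) = 113/17.

113/17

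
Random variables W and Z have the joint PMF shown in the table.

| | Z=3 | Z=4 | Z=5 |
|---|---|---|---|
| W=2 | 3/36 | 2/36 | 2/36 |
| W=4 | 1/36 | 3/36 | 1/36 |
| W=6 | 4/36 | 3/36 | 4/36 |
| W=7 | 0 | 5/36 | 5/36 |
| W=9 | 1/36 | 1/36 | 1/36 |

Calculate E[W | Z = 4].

P(Z = 4) = 7/18.
Summing W·P(W=x,Z=y) over the conditioning event gives 13/6.
E[W | Z = 4] = (13/6) / (7/18) = 39/7.

39/7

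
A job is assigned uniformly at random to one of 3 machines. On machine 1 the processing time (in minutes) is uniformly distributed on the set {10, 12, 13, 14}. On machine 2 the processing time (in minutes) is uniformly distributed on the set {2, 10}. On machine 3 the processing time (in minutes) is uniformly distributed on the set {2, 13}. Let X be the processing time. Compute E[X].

103/12

E[X | machine 1] = (10+12+13+14)/4 = 49/4.
E[X | machine 2] = (2+10)/2 = 6.
E[X | machine 3] = (2+13)/2 = 15/2.
By the law of total expectation,
E[X] = (1/3)·(49/4) + (1/3)·(6) + (1/3)·(15/2) = 103/12.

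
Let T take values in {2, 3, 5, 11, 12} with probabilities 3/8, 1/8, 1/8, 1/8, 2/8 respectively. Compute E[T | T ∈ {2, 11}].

17/4

P(T ∈ {2, 11}) = 1/2.
Σ over the event: 2·3/8 + 11·1/8 = 17/8.
E[T | T ∈ {2, 11}] = (17/8) / (1/2) = 17/4.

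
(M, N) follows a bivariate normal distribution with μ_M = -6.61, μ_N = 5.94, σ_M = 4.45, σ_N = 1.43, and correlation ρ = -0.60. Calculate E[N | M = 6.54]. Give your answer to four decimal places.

For a bivariate normal, E[N | M=x] = μ_N + ρ·(σ_N/σ_M)·(x − μ_M).
E[N | M=6.54] = 5.94 + (-0.60)·(1.43/4.45)·(6.54 − (-6.61)) = 5.94 + (-0.192809)·(13.15) = 3.4046.

3.4046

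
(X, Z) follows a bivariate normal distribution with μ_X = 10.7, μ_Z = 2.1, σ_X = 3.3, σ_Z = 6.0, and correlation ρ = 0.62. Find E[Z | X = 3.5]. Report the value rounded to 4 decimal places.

The regression of Z on X has slope ρ·σ_Z/σ_X and passes through (μ_X, μ_Z).
E[Z | X=3.5] = 2.1 + (0.62)·(6.0/3.3)·(3.5 − (10.7)) = 2.1 + (1.127273)·(-7.2) = -6.0164.

-6.0164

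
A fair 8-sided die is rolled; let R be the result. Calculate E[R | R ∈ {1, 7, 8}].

16/3

P(R ∈ {1, 7, 8}) = 3/8.
Σ over the event: 1·1/8 + 7·1/8 + 8·1/8 = 2.
E[R | R ∈ {1, 7, 8}] = (2) / (3/8) = 16/3.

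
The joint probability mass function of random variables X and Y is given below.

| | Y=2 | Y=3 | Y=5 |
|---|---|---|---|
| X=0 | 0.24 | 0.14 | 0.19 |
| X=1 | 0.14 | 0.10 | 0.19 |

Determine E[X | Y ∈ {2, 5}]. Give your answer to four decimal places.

0.4342

P(Y ∈ {2, 5}) = 0.76.
Σ X·P over the event = 0·(0.24) + 0·(0.19) + 1·(0.14) + 1·(0.19) = 0.33.
E[X | Y ∈ {2, 5}] = (0.33) / (0.76) = 0.4342.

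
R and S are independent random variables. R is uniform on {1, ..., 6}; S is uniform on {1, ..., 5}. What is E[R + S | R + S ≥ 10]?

31/3

Outcomes with R + S ≥ 10: (5,5), (6,4), (6,5), each with probability 1/30.
E[R + S | R + S ≥ 10] = (10 + 10 + 11) / 3 = 31/3.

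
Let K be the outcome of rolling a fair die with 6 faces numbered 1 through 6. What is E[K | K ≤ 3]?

2

Given K ≤ 3, K is equally likely to be any of {1, 2, 3}.
E[K | K ≤ 3] = (1 + 2 + 3) / 3 = 2.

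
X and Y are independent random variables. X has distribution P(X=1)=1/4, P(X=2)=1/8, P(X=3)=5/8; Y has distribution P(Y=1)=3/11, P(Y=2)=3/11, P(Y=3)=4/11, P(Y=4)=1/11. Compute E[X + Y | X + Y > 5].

P(X + Y > 5) = 13/44.
Summing (X+Y)·P(x,y) over outcomes with X + Y > 5 gives 161/88.
E[X + Y | X + Y > 5] = (161/88) / (13/44) = 161/26.

161/26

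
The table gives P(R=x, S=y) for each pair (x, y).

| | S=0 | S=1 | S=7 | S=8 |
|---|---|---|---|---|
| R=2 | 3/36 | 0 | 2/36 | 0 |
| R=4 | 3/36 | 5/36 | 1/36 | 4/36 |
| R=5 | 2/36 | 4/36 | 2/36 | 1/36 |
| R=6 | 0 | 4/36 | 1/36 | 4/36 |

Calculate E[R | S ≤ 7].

116/27

P(S ≤ 7) = 3/4.
Summing R·P(R=x,S=y) over the conditioning event gives 29/9.
E[R | S ≤ 7] = (29/9) / (3/4) = 116/27.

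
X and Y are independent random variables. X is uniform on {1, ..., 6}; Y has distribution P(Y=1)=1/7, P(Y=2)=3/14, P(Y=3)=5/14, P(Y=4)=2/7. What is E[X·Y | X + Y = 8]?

175/12

P(X + Y = 8) = 1/7.
Summing XY·P(x,y) over outcomes with X + Y = 8 gives 25/12.
E[X·Y | X + Y = 8] = (25/12) / (1/7) = 175/12.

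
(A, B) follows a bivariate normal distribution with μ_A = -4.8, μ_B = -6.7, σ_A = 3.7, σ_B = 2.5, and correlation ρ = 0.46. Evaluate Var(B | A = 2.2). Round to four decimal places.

4.9275

Var(B | A=x) = (1 − ρ²)·σ_B².
Var(B | A=2.2) = (2.5)²·(1 − (0.46)²) = 6.25·0.7884 = 4.9275.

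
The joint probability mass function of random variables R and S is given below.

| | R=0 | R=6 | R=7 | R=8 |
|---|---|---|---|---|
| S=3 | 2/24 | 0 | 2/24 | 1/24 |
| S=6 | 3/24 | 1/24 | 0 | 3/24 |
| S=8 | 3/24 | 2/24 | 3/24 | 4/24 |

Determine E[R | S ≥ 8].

P(S ≥ 8) = 1/2.
Σ R·P over the event = 0·(3/24) + 6·(2/24) + 7·(3/24) + 8·(4/24) = 65/24.
E[R | S ≥ 8] = (65/24) / (1/2) = 65/12.

65/12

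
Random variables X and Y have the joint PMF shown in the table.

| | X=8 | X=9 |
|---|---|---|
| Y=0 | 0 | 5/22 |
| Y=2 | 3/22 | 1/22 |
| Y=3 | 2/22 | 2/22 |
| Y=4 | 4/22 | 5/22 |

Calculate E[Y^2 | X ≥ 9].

P(X ≥ 9) = 13/22.
Σ Y^2·P over the event = 0·(5/22) + 4·(1/22) + 9·(2/22) + 16·(5/22) = 51/11.
E[Y^2 | X ≥ 9] = (51/11) / (13/22) = 102/13.

102/13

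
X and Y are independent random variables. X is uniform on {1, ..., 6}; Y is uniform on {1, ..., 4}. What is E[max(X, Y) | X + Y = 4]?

8/3

Outcomes with X + Y = 4: (1,3), (2,2), (3,1), each with probability 1/24.
E[max(X, Y) | X + Y = 4] = (3 + 2 + 3) / 3 = 8/3.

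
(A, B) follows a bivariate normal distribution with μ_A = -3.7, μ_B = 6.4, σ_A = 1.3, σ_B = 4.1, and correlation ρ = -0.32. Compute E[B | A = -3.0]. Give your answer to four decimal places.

5.6935

E[B | A=x] = μ_B + ρ(σ_B/σ_A)(x − μ_A) for jointly normal variables.
E[B | A=-3.0] = 6.4 + (-0.32)·(4.1/1.3)·(-3.0 − (-3.7)) = 6.4 + (-1.00923)·(0.7) = 5.6935.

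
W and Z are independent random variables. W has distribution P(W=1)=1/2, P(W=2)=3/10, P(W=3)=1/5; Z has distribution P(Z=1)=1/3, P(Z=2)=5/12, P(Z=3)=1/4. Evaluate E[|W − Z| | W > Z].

P(W > Z) = 1/4.
Summing |W−Z|·P(x,y) over outcomes with W > Z gives 19/60.
E[|W − Z| | W > Z] = (19/60) / (1/4) = 19/15.

19/15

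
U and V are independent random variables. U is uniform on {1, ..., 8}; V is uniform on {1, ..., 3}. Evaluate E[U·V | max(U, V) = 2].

8/3

Outcomes with max(U, V) = 2: (1,2), (2,1), (2,2), each with probability 1/24.
E[U·V | max(U, V) = 2] = (2 + 2 + 4) / 3 = 8/3.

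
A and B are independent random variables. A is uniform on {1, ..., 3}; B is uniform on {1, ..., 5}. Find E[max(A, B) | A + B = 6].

Outcomes with A + B = 6: (1,5), (2,4), (3,3), each with probability 1/15.
E[max(A, B) | A + B = 6] = (5 + 4 + 3) / 3 = 4.

4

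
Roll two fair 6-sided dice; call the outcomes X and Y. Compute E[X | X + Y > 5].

53/13

P(X + Y > 5) = 13/18.
Summing X·P(x,y) over outcomes with X + Y > 5 gives 53/18.
E[X | X + Y > 5] = (53/18) / (13/18) = 53/13.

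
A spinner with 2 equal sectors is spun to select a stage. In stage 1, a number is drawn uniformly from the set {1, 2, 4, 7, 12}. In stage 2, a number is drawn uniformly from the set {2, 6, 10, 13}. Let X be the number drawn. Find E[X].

E[X | stage 1] = (1+2+4+7+12)/5 = 26/5.
E[X | stage 2] = (2+6+10+13)/4 = 31/4.
E[X] = (1/2)·(26/5) + (1/2)·(31/4) = 259/40.

259/40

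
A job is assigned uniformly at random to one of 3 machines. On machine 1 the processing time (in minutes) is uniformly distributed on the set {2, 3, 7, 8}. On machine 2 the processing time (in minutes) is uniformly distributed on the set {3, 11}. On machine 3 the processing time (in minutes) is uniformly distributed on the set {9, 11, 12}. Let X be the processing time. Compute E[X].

E[X | machine 1] = (2+3+7+8)/4 = 5.
E[X | machine 2] = (3+11)/2 = 7.
E[X | machine 3] = (9+11+12)/3 = 32/3.
E[X] = (1/3)·(5) + (1/3)·(7) + (1/3)·(32/3) = 68/9.

68/9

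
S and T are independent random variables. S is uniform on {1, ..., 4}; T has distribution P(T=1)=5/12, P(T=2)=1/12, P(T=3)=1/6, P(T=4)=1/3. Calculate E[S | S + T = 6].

P(S + T = 6) = 7/48.
Summing S·P(x,y) over outcomes with S + T = 6 gives 3/8.
E[S | S + T = 6] = (3/8) / (7/48) = 18/7.

18/7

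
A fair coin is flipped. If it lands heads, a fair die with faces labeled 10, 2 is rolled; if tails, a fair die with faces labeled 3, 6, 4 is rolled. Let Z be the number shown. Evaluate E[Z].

E[Z | heads] = (10+2)/2 = 6.
E[Z | tails] = (3+6+4)/3 = 13/3.
E[Z] = (1/2)·(6) + (1/2)·(13/3) = 31/6.

31/6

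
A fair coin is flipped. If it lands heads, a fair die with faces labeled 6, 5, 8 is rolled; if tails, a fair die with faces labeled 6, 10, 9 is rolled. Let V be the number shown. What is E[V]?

22/3

E[V | heads] = (6+5+8)/3 = 19/3.
E[V | tails] = (6+10+9)/3 = 25/3.
E[V] = (1/2)·(19/3) + (1/2)·(25/3) = 22/3.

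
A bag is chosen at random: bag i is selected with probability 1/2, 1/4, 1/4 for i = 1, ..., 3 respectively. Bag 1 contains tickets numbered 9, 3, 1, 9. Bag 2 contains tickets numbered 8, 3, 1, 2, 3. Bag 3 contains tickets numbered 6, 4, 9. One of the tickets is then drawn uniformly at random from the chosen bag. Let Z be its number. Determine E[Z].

E[Z | bag 1] = (9+3+1+9)/4 = 11/2.
E[Z | bag 2] = (8+3+1+2+3)/5 = 17/5.
E[Z | bag 3] = (6+4+9)/3 = 19/3.
E[Z] = (1/2)·(11/2) + (1/4)·(17/5) + (1/4)·(19/3) = 311/60.

311/60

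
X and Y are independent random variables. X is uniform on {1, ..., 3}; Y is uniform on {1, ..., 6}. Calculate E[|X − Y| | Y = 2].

Outcomes with Y = 2: (1,2), (2,2), (3,2), each with probability 1/18.
E[|X − Y| | Y = 2] = (1 + 0 + 1) / 3 = 2/3.

2/3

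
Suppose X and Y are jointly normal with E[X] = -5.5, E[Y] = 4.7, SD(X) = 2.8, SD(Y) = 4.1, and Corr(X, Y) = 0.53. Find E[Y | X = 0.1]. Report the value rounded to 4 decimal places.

9.0460

E[Y | X=x] = μ_Y + ρ(σ_Y/σ_X)(x − μ_X) for jointly normal variables.
E[Y | X=0.1] = 4.7 + (0.53)·(4.1/2.8)·(0.1 − (-5.5)) = 4.7 + (0.77607)·(5.6) = 9.0460.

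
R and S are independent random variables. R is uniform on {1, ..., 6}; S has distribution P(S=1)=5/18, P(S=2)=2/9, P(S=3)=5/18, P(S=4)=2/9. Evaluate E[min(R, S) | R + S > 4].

189/80

P(R + S > 4) = 20/27.
Summing min(R,S)·P(x,y) over outcomes with R + S > 4 gives 7/4.
E[min(R, S) | R + S > 4] = (7/4) / (20/27) = 189/80.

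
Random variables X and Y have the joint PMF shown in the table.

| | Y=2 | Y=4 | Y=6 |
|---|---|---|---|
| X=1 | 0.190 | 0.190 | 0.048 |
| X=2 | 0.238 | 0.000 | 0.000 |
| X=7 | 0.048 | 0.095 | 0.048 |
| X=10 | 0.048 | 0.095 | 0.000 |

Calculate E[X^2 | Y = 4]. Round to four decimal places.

P(Y = 4) = 0.380.
Summing X^2·P(X=x,Y=y) over the conditioning event gives 14.345.
E[X^2 | Y = 4] = (14.345) / (0.380) = 37.7500.

37.7500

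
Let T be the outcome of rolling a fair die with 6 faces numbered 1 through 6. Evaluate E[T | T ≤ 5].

Given T ≤ 5, T is equally likely to be any of {1, 2, 3, 4, 5}.
E[T | T ≤ 5] = (1 + 2 + 3 + 4 + 5) / 5 = 3.

3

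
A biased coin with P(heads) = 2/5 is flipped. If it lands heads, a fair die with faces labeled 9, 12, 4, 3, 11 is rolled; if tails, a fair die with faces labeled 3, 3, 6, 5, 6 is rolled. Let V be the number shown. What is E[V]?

147/25

E[V | heads] = (9+12+4+3+11)/5 = 39/5.
E[V | tails] = (3+3+6+5+6)/5 = 23/5.
By the law of total expectation,
E[V] = (2/5)·(39/5) + (3/5)·(23/5) = 147/25.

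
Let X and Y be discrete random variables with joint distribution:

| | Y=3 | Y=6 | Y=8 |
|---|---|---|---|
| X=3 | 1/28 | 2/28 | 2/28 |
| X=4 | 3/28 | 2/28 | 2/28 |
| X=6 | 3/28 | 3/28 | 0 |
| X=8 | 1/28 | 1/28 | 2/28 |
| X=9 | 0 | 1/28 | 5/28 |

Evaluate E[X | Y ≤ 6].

P(Y ≤ 6) = 17/28.
Summing X·P(X=x,Y=y) over the conditioning event gives 45/14.
E[X | Y ≤ 6] = (45/14) / (17/28) = 90/17.

90/17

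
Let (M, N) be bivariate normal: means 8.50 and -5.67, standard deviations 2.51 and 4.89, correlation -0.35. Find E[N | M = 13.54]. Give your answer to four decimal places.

-9.1066

E[N | M=x] = μ_N + ρ(σ_N/σ_M)(x − μ_M) for jointly normal variables.
E[N | M=13.54] = -5.67 + (-0.35)·(4.89/2.51)·(13.54 − (8.50)) = -5.67 + (-0.68187)·(5.04) = -9.1066.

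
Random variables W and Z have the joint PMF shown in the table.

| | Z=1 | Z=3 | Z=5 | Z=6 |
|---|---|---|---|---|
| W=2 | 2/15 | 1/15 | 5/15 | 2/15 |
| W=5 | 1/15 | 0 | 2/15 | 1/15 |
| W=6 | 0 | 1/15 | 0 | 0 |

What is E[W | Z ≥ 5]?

29/10

P(Z ≥ 5) = 2/3.
Σ W·P over the event = 2·(5/15) + 2·(2/15) + 5·(2/15) + 5·(1/15) = 29/15.
E[W | Z ≥ 5] = (29/15) / (2/3) = 29/10.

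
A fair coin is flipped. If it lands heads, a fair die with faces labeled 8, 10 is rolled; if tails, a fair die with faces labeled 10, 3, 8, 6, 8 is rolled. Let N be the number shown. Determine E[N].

8

E[N | heads] = (8+10)/2 = 9.
E[N | tails] = (10+3+8+6+8)/5 = 7.
By the law of total expectation,
E[N] = (1/2)·(9) + (1/2)·(7) = 8.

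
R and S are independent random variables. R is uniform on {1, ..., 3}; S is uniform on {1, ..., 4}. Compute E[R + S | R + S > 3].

46/9

Outcomes with R + S > 3: (1,3), (1,4), (2,2), (2,3), (2,4), (3,1), (3,2), (3,3), (3,4), each with probability 1/12.
E[R + S | R + S > 3] = (4 + 5 + 4 + 5 + 6 + 4 + 5 + 6 + 7) / 9 = 46/9.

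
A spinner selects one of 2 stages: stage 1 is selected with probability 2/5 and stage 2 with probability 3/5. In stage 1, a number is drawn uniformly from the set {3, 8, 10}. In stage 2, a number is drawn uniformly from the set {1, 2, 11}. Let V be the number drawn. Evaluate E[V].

28/5

E[V | stage 1] = (3+8+10)/3 = 7.
E[V | stage 2] = (1+2+11)/3 = 14/3.
By the law of total expectation,
E[V] = (2/5)·(7) + (3/5)·(14/3) = 28/5.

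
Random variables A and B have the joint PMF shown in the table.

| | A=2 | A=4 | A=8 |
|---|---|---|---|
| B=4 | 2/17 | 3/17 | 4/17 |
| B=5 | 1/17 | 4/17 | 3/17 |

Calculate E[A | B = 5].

P(B = 5) = 8/17.
Σ A·P over the event = 2·(1/17) + 4·(4/17) + 8·(3/17) = 42/17.
E[A | B = 5] = (42/17) / (8/17) = 21/4.

21/4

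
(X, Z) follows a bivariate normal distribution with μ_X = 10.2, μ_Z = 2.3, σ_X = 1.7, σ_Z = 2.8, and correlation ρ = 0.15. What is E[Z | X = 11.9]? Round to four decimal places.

E[Z | X=x] = μ_Z + ρ(σ_Z/σ_X)(x − μ_X) for jointly normal variables.
E[Z | X=11.9] = 2.3 + (0.15)·(2.8/1.7)·(11.9 − (10.2)) = 2.3 + (0.24706)·(1.7) = 2.7200.

2.7200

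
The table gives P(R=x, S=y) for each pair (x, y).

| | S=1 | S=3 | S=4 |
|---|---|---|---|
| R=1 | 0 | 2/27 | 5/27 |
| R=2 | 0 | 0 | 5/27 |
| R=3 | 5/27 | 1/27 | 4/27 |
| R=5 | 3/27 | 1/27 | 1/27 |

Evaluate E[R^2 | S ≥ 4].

P(S ≥ 4) = 5/9.
Σ R^2·P over the event = 1·(5/27) + 4·(5/27) + 9·(4/27) + 25·(1/27) = 86/27.
E[R^2 | S ≥ 4] = (86/27) / (5/9) = 86/15.

86/15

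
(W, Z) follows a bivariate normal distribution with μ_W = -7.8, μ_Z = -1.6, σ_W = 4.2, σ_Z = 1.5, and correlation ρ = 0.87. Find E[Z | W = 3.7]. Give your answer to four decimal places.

E[Z | W=x] = μ_Z + ρ(σ_Z/σ_W)(x − μ_W) for jointly normal variables.
E[Z | W=3.7] = -1.6 + (0.87)·(1.5/4.2)·(3.7 − (-7.8)) = -1.6 + (0.31071)·(11.5) = 1.9732.

1.9732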